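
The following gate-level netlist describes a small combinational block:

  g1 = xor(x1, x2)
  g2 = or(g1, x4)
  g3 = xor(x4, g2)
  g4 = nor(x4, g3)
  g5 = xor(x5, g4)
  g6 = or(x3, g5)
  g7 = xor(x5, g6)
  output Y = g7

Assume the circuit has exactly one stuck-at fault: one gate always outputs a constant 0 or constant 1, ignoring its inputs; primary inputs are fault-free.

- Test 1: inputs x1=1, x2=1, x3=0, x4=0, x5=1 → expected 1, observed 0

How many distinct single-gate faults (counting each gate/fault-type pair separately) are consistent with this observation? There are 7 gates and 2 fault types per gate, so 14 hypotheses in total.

7

Fault-free: g1=0, g2=0, g3=0, g4=1, g5=0, g6=0, g7=1 → 1. Observed 0.
  g1 stuck-at-0: output 1 ✗
  g1 stuck-at-1: output 0 ✓
  g2 stuck-at-0: output 1 ✗
  g2 stuck-at-1: output 0 ✓
  g3 stuck-at-0: output 1 ✗
  g3 stuck-at-1: output 0 ✓
  g4 stuck-at-0: output 0 ✓
  g4 stuck-at-1: output 1 ✗
  g5 stuck-at-0: output 1 ✗
  g5 stuck-at-1: output 0 ✓
  g6 stuck-at-0: output 1 ✗
  g6 stuck-at-1: output 0 ✓
  g7 stuck-at-0: output 0 ✓
  g7 stuck-at-1: output 1 ✗
Consistent faults: {g1 stuck-at-1, g2 stuck-at-1, g3 stuck-at-1, g4 stuck-at-0, g5 stuck-at-1, g6 stuck-at-1, g7 stuck-at-0} — 7 in all.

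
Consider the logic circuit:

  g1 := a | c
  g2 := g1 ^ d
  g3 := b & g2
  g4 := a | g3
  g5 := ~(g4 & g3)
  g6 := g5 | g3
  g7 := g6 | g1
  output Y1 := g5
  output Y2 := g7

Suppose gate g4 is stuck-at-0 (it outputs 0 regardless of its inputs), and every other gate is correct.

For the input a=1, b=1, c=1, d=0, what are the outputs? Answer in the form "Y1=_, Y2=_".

Propagate with g4 forced: g1=1, g2=1, g3=1, g4=0 [stuck-at-0], g5=1, g6=1, g7=1.
So the outputs are Y1=1, Y2=1. (Without the fault they would be Y1=0, Y2=1.)

Y1=1, Y2=1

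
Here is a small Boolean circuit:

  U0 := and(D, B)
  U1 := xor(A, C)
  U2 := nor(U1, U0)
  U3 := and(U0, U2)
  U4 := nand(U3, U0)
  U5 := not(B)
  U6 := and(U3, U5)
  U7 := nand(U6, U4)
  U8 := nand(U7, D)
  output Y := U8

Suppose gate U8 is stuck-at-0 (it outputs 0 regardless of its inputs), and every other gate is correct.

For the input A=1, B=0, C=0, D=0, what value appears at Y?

0

Propagate with U8 forced: U0=0, U1=1, U2=0, U3=0, U4=1, U5=1, U6=0, U7=1, U8=0 [stuck-at-0].
So Y = 0. (Without the fault it would be 1.)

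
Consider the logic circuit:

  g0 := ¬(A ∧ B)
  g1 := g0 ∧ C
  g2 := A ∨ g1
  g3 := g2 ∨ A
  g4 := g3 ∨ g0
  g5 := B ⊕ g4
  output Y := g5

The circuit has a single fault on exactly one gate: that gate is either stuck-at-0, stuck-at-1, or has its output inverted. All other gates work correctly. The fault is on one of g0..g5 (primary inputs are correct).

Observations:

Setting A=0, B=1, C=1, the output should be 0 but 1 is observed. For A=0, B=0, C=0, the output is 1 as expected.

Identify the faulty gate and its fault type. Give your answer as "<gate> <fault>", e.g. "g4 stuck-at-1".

g5 stuck-at-1

Fault-free values for test 1 (A=0, B=1, C=1): g0=1, g1=1, g2=1, g3=1, g4=1, g5=0, giving Y=0. Observed 1.
Test 1: faults giving observed 1 are {g0 stuck-at-0, g0 inverted output, g4 stuck-at-0, g4 inverted output, g5 stuck-at-1, g5 inverted output}.
Test 2 (A=0, B=0, C=0): fault-free g0=1, g1=0, g2=0, g3=0, g4=1, g5=1 → 1; observed 1. Eliminates g0 stuck-at-0, g0 inverted output, g4 stuck-at-0, g4 inverted output, g5 inverted output.
Only g5 stuck-at-1 is consistent with every test.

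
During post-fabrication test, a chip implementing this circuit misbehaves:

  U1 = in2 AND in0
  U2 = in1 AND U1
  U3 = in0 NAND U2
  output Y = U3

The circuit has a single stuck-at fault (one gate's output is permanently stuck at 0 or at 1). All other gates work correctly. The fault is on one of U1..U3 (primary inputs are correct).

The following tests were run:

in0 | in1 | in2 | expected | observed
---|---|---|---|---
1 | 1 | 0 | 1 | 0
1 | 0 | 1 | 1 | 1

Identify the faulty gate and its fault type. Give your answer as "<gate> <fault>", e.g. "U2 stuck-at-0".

Fault-free values for test 1 (in0=1, in1=1, in2=0): U1=0, U2=0, U3=1, giving Y=1. Observed 0.
Test 1: faults giving observed 0 are {U1 stuck-at-1, U2 stuck-at-1, U3 stuck-at-0}.
Test 2 (in0=1, in1=0, in2=1): fault-free U1=1, U2=0, U3=1 → 1; observed 1. Eliminates U2 stuck-at-1, U3 stuck-at-0.
Only U1 stuck-at-1 is consistent with every test.

U1 stuck-at-1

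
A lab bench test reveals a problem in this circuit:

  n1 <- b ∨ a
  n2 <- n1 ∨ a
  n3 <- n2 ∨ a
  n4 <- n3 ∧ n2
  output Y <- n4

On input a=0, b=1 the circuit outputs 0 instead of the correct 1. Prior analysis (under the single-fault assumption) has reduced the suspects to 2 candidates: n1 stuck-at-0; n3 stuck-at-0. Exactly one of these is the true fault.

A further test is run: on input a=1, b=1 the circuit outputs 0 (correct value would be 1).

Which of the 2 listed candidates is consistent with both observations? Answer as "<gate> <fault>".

n3 stuck-at-0

Evaluate each candidate on input a=1, b=1:
  n1 stuck-at-0: n1=0 [stuck-at-0], n2=1, n3=1, n4=1 → 1 — eliminated
  n3 stuck-at-0: n1=1, n2=1, n3=0 [stuck-at-0], n4=0 → 0 — matches
Only n3 stuck-at-0 reproduces the observed 0.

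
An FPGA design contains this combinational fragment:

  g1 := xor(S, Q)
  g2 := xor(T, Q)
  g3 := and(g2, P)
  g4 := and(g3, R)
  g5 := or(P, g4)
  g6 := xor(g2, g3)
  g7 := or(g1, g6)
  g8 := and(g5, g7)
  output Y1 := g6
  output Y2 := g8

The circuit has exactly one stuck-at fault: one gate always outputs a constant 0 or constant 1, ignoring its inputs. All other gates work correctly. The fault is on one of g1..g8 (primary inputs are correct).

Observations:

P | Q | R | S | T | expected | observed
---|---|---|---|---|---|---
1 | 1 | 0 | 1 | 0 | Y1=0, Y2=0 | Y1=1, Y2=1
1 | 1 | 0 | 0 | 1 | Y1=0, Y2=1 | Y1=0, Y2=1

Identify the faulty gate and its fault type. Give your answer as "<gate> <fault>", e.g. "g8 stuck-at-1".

Fault-free values for test 1 (P=1, Q=1, R=0, S=1, T=0): g1=0, g2=1, g3=1, g4=0, g5=1, g6=0, g7=0, g8=0, giving Y1=0, Y2=0. Observed Y1=1, Y2=1.
Test 1: faults giving observed Y1=1, Y2=1 are {g3 stuck-at-0, g6 stuck-at-1}.
Test 2 (P=1, Q=1, R=0, S=0, T=1): fault-free g1=1, g2=0, g3=0, g4=0, g5=1, g6=0, g7=1, g8=1 → Y1=0, Y2=1; observed Y1=0, Y2=1. Eliminates g6 stuck-at-1.
Only g3 stuck-at-0 is consistent with every test.

g3 stuck-at-0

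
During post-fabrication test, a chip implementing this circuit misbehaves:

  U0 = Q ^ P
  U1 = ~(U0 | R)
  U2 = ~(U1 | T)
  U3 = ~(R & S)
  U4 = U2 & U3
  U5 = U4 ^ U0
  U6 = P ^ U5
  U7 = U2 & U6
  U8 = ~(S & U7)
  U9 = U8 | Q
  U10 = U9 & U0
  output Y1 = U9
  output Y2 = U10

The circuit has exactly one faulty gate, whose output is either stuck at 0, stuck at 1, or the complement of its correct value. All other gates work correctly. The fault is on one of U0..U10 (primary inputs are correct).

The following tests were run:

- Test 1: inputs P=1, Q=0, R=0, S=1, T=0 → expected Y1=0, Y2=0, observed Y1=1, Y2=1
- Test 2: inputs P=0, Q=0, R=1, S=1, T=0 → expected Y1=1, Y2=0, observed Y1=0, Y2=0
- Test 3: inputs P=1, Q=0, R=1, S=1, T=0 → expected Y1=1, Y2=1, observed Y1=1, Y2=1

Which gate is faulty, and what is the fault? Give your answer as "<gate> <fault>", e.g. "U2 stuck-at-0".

Fault-free values for test 1 (P=1, Q=0, R=0, S=1, T=0): U0=1, U1=0, U2=1, U3=1, U4=1, U5=0, U6=1, U7=1, U8=0, U9=0, U10=0, giving Y1=0, Y2=0. Observed Y1=1, Y2=1.
Test 1: faults giving observed Y1=1, Y2=1 are {U1 stuck-at-1, U1 inverted output, U2 stuck-at-0, U2 inverted output, U3 stuck-at-0, U3 inverted output, U4 stuck-at-0, U4 inverted output, U5 stuck-at-1, U5 inverted output, U6 stuck-at-0, U6 inverted output, U7 stuck-at-0, U7 inverted output, U8 stuck-at-1, U8 inverted output, U9 stuck-at-1, U9 inverted output}.
Test 2 (P=0, Q=0, R=1, S=1, T=0): fault-free U0=0, U1=0, U2=1, U3=0, U4=0, U5=0, U6=0, U7=0, U8=1, U9=1, U10=0 → Y1=1, Y2=0; observed Y1=0, Y2=0. Eliminates U1 stuck-at-1, U1 inverted output, U2 stuck-at-0, U2 inverted output, U3 stuck-at-0, U4 stuck-at-0, U6 stuck-at-0, U7 stuck-at-0, U8 stuck-at-1, U9 stuck-at-1.
Test 3 (P=1, Q=0, R=1, S=1, T=0): fault-free U0=1, U1=0, U2=1, U3=0, U4=0, U5=1, U6=0, U7=0, U8=1, U9=1, U10=1 → Y1=1, Y2=1; observed Y1=1, Y2=1. Eliminates U3 inverted output, U4 inverted output, U5 inverted output, U6 inverted output, U7 inverted output, U8 inverted output, U9 inverted output.
Only U5 stuck-at-1 is consistent with every test.

U5 stuck-at-1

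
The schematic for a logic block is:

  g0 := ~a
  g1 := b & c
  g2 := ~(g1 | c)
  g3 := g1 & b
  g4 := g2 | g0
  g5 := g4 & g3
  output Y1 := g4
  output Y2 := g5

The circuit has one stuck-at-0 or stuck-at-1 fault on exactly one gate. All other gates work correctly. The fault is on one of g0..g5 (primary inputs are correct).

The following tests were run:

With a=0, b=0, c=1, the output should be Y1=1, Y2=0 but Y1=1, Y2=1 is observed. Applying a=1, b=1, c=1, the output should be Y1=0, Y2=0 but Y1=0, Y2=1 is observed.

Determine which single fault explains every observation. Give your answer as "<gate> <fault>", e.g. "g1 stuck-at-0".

Fault-free values for test 1 (a=0, b=0, c=1): g0=1, g1=0, g2=0, g3=0, g4=1, g5=0, giving Y1=1, Y2=0. Observed Y1=1, Y2=1.
Test 1: faults giving observed Y1=1, Y2=1 are {g3 stuck-at-1, g5 stuck-at-1}.
Test 2 (a=1, b=1, c=1): fault-free g0=0, g1=1, g2=0, g3=1, g4=0, g5=0 → Y1=0, Y2=0; observed Y1=0, Y2=1. Eliminates g3 stuck-at-1.
Only g5 stuck-at-1 is consistent with every test.

g5 stuck-at-1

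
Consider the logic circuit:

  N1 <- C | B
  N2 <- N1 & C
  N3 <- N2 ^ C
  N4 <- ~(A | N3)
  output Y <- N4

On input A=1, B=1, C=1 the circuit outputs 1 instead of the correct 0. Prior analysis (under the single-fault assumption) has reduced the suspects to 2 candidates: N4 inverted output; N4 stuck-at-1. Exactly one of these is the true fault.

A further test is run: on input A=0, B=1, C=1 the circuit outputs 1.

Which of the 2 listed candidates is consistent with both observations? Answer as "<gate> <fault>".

N4 stuck-at-1

Evaluate each candidate on input A=0, B=1, C=1:
  N4 inverted output: N1=1, N2=1, N3=0, N4=0 [inverted output] → 0 — eliminated
  N4 stuck-at-1: N1=1, N2=1, N3=0, N4=1 [stuck-at-1] → 1 — matches
Only N4 stuck-at-1 reproduces the observed 1.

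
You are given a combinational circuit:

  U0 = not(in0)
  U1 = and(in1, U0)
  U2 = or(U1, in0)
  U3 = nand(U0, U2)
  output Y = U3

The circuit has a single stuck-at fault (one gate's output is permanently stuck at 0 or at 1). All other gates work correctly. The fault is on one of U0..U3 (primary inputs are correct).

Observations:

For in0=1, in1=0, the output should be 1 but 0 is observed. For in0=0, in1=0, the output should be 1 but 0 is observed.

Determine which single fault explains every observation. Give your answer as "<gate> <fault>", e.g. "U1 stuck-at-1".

U3 stuck-at-0

Fault-free values for test 1 (in0=1, in1=0): U0=0, U1=0, U2=1, U3=1, giving Y=1. Observed 0.
Test 1: faults giving observed 0 are {U0 stuck-at-1, U3 stuck-at-0}.
Test 2 (in0=0, in1=0): fault-free U0=1, U1=0, U2=0, U3=1 → 1; observed 0. Eliminates U0 stuck-at-1.
Only U3 stuck-at-0 is consistent with every test.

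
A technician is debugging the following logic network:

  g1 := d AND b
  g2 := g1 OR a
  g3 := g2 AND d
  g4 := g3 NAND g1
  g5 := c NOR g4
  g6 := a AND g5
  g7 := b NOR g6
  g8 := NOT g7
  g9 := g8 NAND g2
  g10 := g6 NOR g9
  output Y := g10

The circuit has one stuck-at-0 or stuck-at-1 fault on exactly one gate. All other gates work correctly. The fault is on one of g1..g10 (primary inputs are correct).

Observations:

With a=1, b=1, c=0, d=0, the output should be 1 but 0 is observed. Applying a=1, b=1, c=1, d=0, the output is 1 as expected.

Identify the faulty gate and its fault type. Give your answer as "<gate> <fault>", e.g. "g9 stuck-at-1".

Fault-free values for test 1 (a=1, b=1, c=0, d=0): g1=0, g2=1, g3=0, g4=1, g5=0, g6=0, g7=0, g8=1, g9=0, g10=1, giving Y=1. Observed 0.
Test 1: faults giving observed 0 are {g2 stuck-at-0, g4 stuck-at-0, g5 stuck-at-1, g6 stuck-at-1, g7 stuck-at-1, g8 stuck-at-0, g9 stuck-at-1, g10 stuck-at-0}.
Test 2 (a=1, b=1, c=1, d=0): fault-free g1=0, g2=1, g3=0, g4=1, g5=0, g6=0, g7=0, g8=1, g9=0, g10=1 → 1; observed 1. Eliminates g2 stuck-at-0, g5 stuck-at-1, g6 stuck-at-1, g7 stuck-at-1, g8 stuck-at-0, g9 stuck-at-1, g10 stuck-at-0.
Only g4 stuck-at-0 is consistent with every test.

g4 stuck-at-0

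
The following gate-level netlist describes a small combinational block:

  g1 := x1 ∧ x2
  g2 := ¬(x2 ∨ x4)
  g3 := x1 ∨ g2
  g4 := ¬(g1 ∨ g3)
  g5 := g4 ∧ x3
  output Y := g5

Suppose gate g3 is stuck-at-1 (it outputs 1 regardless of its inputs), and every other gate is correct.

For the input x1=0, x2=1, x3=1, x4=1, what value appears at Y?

0

Propagate with g3 forced: g1=0, g2=0, g3=1 [stuck-at-1], g4=0, g5=0.
So Y = 0. (Without the fault it would be 1.)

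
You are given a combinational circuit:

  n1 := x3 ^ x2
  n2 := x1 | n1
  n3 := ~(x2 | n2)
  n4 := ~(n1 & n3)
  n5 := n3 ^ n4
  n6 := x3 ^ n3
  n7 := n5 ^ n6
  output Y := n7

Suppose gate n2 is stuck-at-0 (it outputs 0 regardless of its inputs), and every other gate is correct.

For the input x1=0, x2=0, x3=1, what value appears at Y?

Propagate with n2 forced: n1=1, n2=0 [stuck-at-0], n3=1, n4=0, n5=1, n6=0, n7=1.
So Y = 1. (Without the fault it would be 0.)

1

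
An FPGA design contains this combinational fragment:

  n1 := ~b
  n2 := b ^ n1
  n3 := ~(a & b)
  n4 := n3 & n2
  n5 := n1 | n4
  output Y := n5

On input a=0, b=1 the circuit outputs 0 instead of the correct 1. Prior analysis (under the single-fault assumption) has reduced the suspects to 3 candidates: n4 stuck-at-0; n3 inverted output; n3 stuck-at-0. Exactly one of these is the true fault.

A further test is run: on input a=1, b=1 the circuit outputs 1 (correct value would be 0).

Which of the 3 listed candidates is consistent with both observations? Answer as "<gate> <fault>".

n3 inverted output

Evaluate each candidate on input a=1, b=1:
  n4 stuck-at-0: n1=0, n2=1, n3=0, n4=0 [stuck-at-0], n5=0 → 0 — eliminated
  n3 inverted output: n1=0, n2=1, n3=1 [inverted output], n4=1, n5=1 → 1 — matches
  n3 stuck-at-0: n1=0, n2=1, n3=0 [stuck-at-0], n4=0, n5=0 → 0 — eliminated
Only n3 inverted output reproduces the observed 1.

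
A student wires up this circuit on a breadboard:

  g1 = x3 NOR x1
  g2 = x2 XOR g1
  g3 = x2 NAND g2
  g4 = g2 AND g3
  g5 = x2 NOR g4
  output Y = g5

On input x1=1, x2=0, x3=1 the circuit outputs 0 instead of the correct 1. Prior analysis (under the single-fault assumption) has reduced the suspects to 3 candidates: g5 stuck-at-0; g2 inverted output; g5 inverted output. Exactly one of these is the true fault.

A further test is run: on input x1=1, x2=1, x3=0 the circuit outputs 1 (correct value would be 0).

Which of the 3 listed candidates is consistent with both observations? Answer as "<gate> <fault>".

Evaluate each candidate on input x1=1, x2=1, x3=0:
  g5 stuck-at-0: g1=0, g2=1, g3=0, g4=0, g5=0 [stuck-at-0] → 0 — eliminated
  g2 inverted output: g1=0, g2=0 [inverted output], g3=1, g4=0, g5=0 → 0 — eliminated
  g5 inverted output: g1=0, g2=1, g3=0, g4=0, g5=1 [inverted output] → 1 — matches
Only g5 inverted output reproduces the observed 1.

g5 inverted output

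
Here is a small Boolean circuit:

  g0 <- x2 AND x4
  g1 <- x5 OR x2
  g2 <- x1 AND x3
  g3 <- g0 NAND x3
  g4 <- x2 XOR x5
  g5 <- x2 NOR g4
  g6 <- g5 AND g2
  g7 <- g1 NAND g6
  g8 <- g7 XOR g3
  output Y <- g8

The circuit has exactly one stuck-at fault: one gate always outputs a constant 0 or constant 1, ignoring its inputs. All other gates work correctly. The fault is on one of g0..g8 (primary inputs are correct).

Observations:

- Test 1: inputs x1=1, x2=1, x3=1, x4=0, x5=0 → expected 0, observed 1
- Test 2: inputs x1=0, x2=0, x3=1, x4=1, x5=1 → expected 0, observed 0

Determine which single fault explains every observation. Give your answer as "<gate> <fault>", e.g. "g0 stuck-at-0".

Fault-free values for test 1 (x1=1, x2=1, x3=1, x4=0, x5=0): g0=0, g1=1, g2=1, g3=1, g4=1, g5=0, g6=0, g7=1, g8=0, giving Y=0. Observed 1.
Test 1: faults giving observed 1 are {g0 stuck-at-1, g3 stuck-at-0, g5 stuck-at-1, g6 stuck-at-1, g7 stuck-at-0, g8 stuck-at-1}.
Test 2 (x1=0, x2=0, x3=1, x4=1, x5=1): fault-free g0=0, g1=1, g2=0, g3=1, g4=1, g5=0, g6=0, g7=1, g8=0 → 0; observed 0. Eliminates g0 stuck-at-1, g3 stuck-at-0, g6 stuck-at-1, g7 stuck-at-0, g8 stuck-at-1.
Only g5 stuck-at-1 is consistent with every test.

g5 stuck-at-1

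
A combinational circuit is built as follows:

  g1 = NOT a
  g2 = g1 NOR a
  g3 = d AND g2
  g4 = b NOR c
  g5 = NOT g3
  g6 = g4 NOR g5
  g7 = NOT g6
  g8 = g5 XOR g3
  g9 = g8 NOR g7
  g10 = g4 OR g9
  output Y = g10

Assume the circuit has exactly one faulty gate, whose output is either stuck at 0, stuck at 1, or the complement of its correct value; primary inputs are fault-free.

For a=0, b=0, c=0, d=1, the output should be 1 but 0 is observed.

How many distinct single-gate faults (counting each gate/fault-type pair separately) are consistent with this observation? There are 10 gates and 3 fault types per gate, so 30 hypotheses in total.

Fault-free: g1=1, g2=0, g3=0, g4=1, g5=1, g6=0, g7=1, g8=1, g9=0, g10=1 → 1. Observed 0.
  g1: none of the 3 fault types match ✗
  g2: none of the 3 fault types match ✗
  g3: none of the 3 fault types match ✗
  g4: stuck-at-0, inverted output ✓; others ✗
  g5: none of the 3 fault types match ✗
  g6: none of the 3 fault types match ✗
  g7: none of the 3 fault types match ✗
  g8: none of the 3 fault types match ✗
  g9: none of the 3 fault types match ✗
  g10: stuck-at-0, inverted output ✓; others ✗
Consistent faults: {g4 stuck-at-0, g4 inverted output, g10 stuck-at-0, g10 inverted output} — 4 in all.

4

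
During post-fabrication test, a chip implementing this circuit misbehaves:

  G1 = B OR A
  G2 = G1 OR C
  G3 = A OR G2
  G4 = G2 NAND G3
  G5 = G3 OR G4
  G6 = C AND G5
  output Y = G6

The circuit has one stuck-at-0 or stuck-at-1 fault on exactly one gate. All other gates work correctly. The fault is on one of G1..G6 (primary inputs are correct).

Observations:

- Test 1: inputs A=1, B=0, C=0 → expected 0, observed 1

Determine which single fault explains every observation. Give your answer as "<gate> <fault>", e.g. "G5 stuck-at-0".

G6 stuck-at-1

Fault-free values for test 1 (A=1, B=0, C=0): G1=1, G2=1, G3=1, G4=0, G5=1, G6=0, giving Y=0. Observed 1.
Test 1: faults giving observed 1 are {G6 stuck-at-1}.
Only G6 stuck-at-1 is consistent with every test.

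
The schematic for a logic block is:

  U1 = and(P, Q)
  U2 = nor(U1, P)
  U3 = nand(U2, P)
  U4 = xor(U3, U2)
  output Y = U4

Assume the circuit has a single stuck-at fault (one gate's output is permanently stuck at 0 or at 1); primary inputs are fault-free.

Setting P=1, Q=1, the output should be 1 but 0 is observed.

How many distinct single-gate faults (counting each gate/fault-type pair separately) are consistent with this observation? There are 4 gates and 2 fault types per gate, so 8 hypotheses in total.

2

Fault-free: U1=1, U2=0, U3=1, U4=1 → 1. Observed 0.
  U1 stuck-at-0: output 1 ✗
  U1 stuck-at-1: output 1 ✗
  U2 stuck-at-0: output 1 ✗
  U2 stuck-at-1: output 1 ✗
  U3 stuck-at-0: output 0 ✓
  U3 stuck-at-1: output 1 ✗
  U4 stuck-at-0: output 0 ✓
  U4 stuck-at-1: output 1 ✗
Consistent faults: {U3 stuck-at-0, U4 stuck-at-0} — 2 in all.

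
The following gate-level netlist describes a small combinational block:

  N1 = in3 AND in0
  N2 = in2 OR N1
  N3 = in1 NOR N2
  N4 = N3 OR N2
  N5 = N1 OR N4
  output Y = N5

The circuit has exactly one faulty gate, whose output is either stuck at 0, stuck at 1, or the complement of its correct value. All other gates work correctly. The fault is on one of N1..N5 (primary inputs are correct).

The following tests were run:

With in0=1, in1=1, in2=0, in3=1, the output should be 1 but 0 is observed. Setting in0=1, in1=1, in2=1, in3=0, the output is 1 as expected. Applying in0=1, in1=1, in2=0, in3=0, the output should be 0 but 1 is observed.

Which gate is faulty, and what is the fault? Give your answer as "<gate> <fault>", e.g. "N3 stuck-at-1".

Fault-free values for test 1 (in0=1, in1=1, in2=0, in3=1): N1=1, N2=1, N3=0, N4=1, N5=1, giving Y=1. Observed 0.
Test 1: faults giving observed 0 are {N1 stuck-at-0, N1 inverted output, N5 stuck-at-0, N5 inverted output}.
Test 2 (in0=1, in1=1, in2=1, in3=0): fault-free N1=0, N2=1, N3=0, N4=1, N5=1 → 1; observed 1. Eliminates N5 stuck-at-0, N5 inverted output.
Test 3 (in0=1, in1=1, in2=0, in3=0): fault-free N1=0, N2=0, N3=0, N4=0, N5=0 → 0; observed 1. Eliminates N1 stuck-at-0.
Only N1 inverted output is consistent with every test.

N1 inverted output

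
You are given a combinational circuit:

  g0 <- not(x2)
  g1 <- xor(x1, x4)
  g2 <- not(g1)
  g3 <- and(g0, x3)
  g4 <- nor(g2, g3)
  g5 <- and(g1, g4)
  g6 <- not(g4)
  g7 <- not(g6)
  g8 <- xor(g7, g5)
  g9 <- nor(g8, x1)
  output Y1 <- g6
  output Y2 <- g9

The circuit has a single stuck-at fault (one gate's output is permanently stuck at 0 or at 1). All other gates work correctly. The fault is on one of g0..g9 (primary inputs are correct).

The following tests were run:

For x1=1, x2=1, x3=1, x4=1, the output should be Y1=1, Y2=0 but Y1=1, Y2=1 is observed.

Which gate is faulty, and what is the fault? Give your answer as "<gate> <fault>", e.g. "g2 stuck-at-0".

g9 stuck-at-1

Fault-free values for test 1 (x1=1, x2=1, x3=1, x4=1): g0=0, g1=0, g2=1, g3=0, g4=0, g5=0, g6=1, g7=0, g8=0, g9=0, giving Y1=1, Y2=0. Observed Y1=1, Y2=1.
Test 1: faults giving observed Y1=1, Y2=1 are {g9 stuck-at-1}.
Only g9 stuck-at-1 is consistent with every test.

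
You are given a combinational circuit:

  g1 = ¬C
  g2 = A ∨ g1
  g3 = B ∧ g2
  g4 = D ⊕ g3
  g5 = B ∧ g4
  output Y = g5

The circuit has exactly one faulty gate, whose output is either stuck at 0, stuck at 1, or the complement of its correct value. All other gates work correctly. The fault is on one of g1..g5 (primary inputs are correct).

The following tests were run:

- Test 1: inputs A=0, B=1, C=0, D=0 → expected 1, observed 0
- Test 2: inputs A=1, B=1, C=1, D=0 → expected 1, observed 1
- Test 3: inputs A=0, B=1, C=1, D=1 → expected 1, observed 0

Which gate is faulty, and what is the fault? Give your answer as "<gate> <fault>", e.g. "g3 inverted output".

g1 inverted output

Fault-free values for test 1 (A=0, B=1, C=0, D=0): g1=1, g2=1, g3=1, g4=1, g5=1, giving Y=1. Observed 0.
Test 1: faults giving observed 0 are {g1 stuck-at-0, g1 inverted output, g2 stuck-at-0, g2 inverted output, g3 stuck-at-0, g3 inverted output, g4 stuck-at-0, g4 inverted output, g5 stuck-at-0, g5 inverted output}.
Test 2 (A=1, B=1, C=1, D=0): fault-free g1=0, g2=1, g3=1, g4=1, g5=1 → 1; observed 1. Eliminates g2 stuck-at-0, g2 inverted output, g3 stuck-at-0, g3 inverted output, g4 stuck-at-0, g4 inverted output, g5 stuck-at-0, g5 inverted output.
Test 3 (A=0, B=1, C=1, D=1): fault-free g1=0, g2=0, g3=0, g4=1, g5=1 → 1; observed 0. Eliminates g1 stuck-at-0.
Only g1 inverted output is consistent with every test.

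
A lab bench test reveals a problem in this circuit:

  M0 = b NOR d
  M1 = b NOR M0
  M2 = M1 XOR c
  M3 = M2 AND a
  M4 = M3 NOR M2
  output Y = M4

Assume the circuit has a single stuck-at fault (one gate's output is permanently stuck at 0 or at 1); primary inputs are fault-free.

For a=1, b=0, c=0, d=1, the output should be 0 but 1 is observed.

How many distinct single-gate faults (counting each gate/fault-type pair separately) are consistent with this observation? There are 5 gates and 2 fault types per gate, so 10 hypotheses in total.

4

Fault-free: M0=0, M1=1, M2=1, M3=1, M4=0 → 0. Observed 1.
  M0 stuck-at-0: output 0 ✗
  M0 stuck-at-1: output 1 ✓
  M1 stuck-at-0: output 1 ✓
  M1 stuck-at-1: output 0 ✗
  M2 stuck-at-0: output 1 ✓
  M2 stuck-at-1: output 0 ✗
  M3 stuck-at-0: output 0 ✗
  M3 stuck-at-1: output 0 ✗
  M4 stuck-at-0: output 0 ✗
  M4 stuck-at-1: output 1 ✓
Consistent faults: {M0 stuck-at-1, M1 stuck-at-0, M2 stuck-at-0, M4 stuck-at-1} — 4 in all.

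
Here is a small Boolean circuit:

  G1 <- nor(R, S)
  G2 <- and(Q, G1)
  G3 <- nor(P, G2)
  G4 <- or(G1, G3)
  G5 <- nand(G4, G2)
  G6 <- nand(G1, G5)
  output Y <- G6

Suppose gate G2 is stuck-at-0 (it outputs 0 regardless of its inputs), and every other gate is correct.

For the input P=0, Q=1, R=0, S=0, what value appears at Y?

0

Propagate with G2 forced: G1=1, G2=0 [stuck-at-0], G3=1, G4=1, G5=1, G6=0.
So Y = 0. (Without the fault it would be 1.)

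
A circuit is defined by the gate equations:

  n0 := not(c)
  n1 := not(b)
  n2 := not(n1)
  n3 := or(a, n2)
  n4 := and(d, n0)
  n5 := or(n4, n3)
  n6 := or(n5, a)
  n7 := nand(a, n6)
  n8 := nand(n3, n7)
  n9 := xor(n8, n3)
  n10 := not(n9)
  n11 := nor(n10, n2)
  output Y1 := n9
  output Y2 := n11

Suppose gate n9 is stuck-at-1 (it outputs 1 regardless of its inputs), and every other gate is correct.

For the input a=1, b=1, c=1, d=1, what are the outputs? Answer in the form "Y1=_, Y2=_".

Y1=1, Y2=0

Propagate with n9 forced: n0=0, n1=0, n2=1, n3=1, n4=0, n5=1, n6=1, n7=0, n8=1, n9=1 [stuck-at-1], n10=0, n11=0.
So the outputs are Y1=1, Y2=0. (Without the fault they would be Y1=0, Y2=0.)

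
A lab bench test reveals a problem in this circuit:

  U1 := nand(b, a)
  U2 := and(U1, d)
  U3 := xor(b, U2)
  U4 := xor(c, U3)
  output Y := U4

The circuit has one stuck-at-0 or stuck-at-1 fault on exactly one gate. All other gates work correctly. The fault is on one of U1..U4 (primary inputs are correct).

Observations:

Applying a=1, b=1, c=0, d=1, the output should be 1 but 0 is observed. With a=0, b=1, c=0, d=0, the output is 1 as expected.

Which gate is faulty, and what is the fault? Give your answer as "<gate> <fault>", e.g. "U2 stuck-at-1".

Fault-free values for test 1 (a=1, b=1, c=0, d=1): U1=0, U2=0, U3=1, U4=1, giving Y=1. Observed 0.
Test 1: faults giving observed 0 are {U1 stuck-at-1, U2 stuck-at-1, U3 stuck-at-0, U4 stuck-at-0}.
Test 2 (a=0, b=1, c=0, d=0): fault-free U1=1, U2=0, U3=1, U4=1 → 1; observed 1. Eliminates U2 stuck-at-1, U3 stuck-at-0, U4 stuck-at-0.
Only U1 stuck-at-1 is consistent with every test.

U1 stuck-at-1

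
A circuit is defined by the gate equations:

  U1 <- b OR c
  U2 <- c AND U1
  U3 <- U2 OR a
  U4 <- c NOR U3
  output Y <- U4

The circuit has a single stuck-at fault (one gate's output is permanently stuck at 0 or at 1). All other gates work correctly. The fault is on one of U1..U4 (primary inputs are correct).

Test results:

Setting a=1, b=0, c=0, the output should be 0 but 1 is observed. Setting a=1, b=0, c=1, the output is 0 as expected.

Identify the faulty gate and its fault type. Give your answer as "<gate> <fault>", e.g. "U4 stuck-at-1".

Fault-free values for test 1 (a=1, b=0, c=0): U1=0, U2=0, U3=1, U4=0, giving Y=0. Observed 1.
Test 1: faults giving observed 1 are {U3 stuck-at-0, U4 stuck-at-1}.
Test 2 (a=1, b=0, c=1): fault-free U1=1, U2=1, U3=1, U4=0 → 0; observed 0. Eliminates U4 stuck-at-1.
Only U3 stuck-at-0 is consistent with every test.

U3 stuck-at-0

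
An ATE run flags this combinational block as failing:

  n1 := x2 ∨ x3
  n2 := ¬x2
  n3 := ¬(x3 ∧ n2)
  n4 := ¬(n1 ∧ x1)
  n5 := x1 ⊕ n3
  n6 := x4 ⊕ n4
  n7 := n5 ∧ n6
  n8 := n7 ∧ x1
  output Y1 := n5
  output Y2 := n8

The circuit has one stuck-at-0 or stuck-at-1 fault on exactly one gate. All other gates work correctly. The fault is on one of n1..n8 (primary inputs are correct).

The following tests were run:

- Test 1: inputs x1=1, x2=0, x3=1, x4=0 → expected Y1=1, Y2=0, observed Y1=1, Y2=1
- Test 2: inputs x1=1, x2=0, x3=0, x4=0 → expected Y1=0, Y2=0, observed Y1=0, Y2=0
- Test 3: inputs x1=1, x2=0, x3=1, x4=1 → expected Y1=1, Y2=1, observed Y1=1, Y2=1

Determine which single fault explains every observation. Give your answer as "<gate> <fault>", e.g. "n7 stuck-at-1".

Fault-free values for test 1 (x1=1, x2=0, x3=1, x4=0): n1=1, n2=1, n3=0, n4=0, n5=1, n6=0, n7=0, n8=0, giving Y1=1, Y2=0. Observed Y1=1, Y2=1.
Test 1: faults giving observed Y1=1, Y2=1 are {n1 stuck-at-0, n4 stuck-at-1, n6 stuck-at-1, n7 stuck-at-1, n8 stuck-at-1}.
Test 2 (x1=1, x2=0, x3=0, x4=0): fault-free n1=0, n2=1, n3=1, n4=1, n5=0, n6=1, n7=0, n8=0 → Y1=0, Y2=0; observed Y1=0, Y2=0. Eliminates n7 stuck-at-1, n8 stuck-at-1.
Test 3 (x1=1, x2=0, x3=1, x4=1): fault-free n1=1, n2=1, n3=0, n4=0, n5=1, n6=1, n7=1, n8=1 → Y1=1, Y2=1; observed Y1=1, Y2=1. Eliminates n1 stuck-at-0, n4 stuck-at-1.
Only n6 stuck-at-1 is consistent with every test.

n6 stuck-at-1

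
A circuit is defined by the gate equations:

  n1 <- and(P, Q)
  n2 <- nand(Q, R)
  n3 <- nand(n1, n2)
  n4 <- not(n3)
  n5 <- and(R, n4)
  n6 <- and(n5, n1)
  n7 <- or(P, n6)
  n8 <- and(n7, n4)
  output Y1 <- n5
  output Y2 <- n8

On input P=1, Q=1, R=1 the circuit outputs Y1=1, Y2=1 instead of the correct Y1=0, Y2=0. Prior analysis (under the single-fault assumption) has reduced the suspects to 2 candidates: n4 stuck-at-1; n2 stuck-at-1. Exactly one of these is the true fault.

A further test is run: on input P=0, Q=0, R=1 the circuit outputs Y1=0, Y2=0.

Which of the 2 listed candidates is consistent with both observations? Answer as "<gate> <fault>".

Evaluate each candidate on input P=0, Q=0, R=1:
  n4 stuck-at-1: n1=0, n2=1, n3=1, n4=1 [stuck-at-1], n5=1, n6=0, n7=0, n8=0 → Y1=1, Y2=0 — eliminated
  n2 stuck-at-1: n1=0, n2=1 [stuck-at-1], n3=1, n4=0, n5=0, n6=0, n7=0, n8=0 → Y1=0, Y2=0 — matches
Only n2 stuck-at-1 reproduces the observed Y1=0, Y2=0.

n2 stuck-at-1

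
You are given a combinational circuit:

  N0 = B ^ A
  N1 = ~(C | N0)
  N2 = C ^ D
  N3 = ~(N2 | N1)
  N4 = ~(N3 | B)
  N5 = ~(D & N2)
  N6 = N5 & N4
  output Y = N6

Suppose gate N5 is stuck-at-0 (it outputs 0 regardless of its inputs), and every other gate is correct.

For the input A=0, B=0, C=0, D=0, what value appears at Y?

0

Propagate with N5 forced: N0=0, N1=1, N2=0, N3=0, N4=1, N5=0 [stuck-at-0], N6=0.
So Y = 0. (Without the fault it would be 1.)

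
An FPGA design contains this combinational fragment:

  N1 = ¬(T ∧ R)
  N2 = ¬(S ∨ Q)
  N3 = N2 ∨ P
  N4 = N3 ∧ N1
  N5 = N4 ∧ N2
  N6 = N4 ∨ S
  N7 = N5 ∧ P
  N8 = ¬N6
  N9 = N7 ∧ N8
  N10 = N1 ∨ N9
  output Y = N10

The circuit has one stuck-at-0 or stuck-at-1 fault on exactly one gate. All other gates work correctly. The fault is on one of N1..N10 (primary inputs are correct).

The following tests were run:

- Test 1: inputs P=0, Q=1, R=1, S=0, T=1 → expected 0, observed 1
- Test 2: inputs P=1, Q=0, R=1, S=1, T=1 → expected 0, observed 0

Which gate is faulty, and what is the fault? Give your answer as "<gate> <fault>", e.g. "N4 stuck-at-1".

N7 stuck-at-1

Fault-free values for test 1 (P=0, Q=1, R=1, S=0, T=1): N1=0, N2=0, N3=0, N4=0, N5=0, N6=0, N7=0, N8=1, N9=0, N10=0, giving Y=0. Observed 1.
Test 1: faults giving observed 1 are {N1 stuck-at-1, N7 stuck-at-1, N9 stuck-at-1, N10 stuck-at-1}.
Test 2 (P=1, Q=0, R=1, S=1, T=1): fault-free N1=0, N2=0, N3=1, N4=0, N5=0, N6=1, N7=0, N8=0, N9=0, N10=0 → 0; observed 0. Eliminates N1 stuck-at-1, N9 stuck-at-1, N10 stuck-at-1.
Only N7 stuck-at-1 is consistent with every test.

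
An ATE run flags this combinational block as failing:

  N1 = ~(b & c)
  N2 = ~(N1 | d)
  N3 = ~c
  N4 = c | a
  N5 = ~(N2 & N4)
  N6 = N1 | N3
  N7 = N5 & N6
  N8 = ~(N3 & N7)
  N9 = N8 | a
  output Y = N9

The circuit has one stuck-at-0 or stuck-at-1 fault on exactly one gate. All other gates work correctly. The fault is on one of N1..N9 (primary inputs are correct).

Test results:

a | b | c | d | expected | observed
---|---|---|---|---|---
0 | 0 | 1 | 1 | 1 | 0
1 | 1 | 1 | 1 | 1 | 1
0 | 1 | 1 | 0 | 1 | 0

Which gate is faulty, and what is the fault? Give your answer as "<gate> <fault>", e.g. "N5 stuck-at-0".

N8 stuck-at-0

Fault-free values for test 1 (a=0, b=0, c=1, d=1): N1=1, N2=0, N3=0, N4=1, N5=1, N6=1, N7=1, N8=1, N9=1, giving Y=1. Observed 0.
Test 1: faults giving observed 0 are {N3 stuck-at-1, N8 stuck-at-0, N9 stuck-at-0}.
Test 2 (a=1, b=1, c=1, d=1): fault-free N1=0, N2=0, N3=0, N4=1, N5=1, N6=0, N7=0, N8=1, N9=1 → 1; observed 1. Eliminates N9 stuck-at-0.
Test 3 (a=0, b=1, c=1, d=0): fault-free N1=0, N2=1, N3=0, N4=1, N5=0, N6=0, N7=0, N8=1, N9=1 → 1; observed 0. Eliminates N3 stuck-at-1.
Only N8 stuck-at-0 is consistent with every test.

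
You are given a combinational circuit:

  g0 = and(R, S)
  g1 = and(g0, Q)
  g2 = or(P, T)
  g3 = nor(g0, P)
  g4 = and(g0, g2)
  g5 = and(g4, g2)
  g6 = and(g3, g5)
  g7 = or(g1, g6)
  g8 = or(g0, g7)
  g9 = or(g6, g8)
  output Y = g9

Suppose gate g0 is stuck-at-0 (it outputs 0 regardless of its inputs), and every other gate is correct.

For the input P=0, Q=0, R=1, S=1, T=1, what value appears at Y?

0

Propagate with g0 forced: g0=0 [stuck-at-0], g1=0, g2=1, g3=1, g4=0, g5=0, g6=0, g7=0, g8=0, g9=0.
So Y = 0. (Without the fault it would be 1.)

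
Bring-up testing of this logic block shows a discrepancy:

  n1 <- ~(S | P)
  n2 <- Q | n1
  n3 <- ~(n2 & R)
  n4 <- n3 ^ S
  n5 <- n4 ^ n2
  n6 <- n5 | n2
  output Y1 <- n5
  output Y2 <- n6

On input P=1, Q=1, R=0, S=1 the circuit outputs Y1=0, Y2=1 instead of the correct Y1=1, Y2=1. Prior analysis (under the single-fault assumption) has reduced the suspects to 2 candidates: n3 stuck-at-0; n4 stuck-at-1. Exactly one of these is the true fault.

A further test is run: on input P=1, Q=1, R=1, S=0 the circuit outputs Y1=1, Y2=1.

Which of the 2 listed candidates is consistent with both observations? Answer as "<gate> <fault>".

n3 stuck-at-0

Evaluate each candidate on input P=1, Q=1, R=1, S=0:
  n3 stuck-at-0: n1=0, n2=1, n3=0 [stuck-at-0], n4=0, n5=1, n6=1 → Y1=1, Y2=1 — matches
  n4 stuck-at-1: n1=0, n2=1, n3=0, n4=1 [stuck-at-1], n5=0, n6=1 → Y1=0, Y2=1 — eliminated
Only n3 stuck-at-0 reproduces the observed Y1=1, Y2=1.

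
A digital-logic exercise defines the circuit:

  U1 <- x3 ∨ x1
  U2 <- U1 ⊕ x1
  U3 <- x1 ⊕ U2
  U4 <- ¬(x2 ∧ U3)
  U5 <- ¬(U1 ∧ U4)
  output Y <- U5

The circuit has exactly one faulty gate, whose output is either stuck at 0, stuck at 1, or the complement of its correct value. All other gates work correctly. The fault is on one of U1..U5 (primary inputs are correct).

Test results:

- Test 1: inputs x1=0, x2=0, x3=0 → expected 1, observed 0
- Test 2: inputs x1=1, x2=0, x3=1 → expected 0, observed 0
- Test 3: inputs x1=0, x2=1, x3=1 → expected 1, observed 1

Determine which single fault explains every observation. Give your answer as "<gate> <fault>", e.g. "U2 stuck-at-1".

Fault-free values for test 1 (x1=0, x2=0, x3=0): U1=0, U2=0, U3=0, U4=1, U5=1, giving Y=1. Observed 0.
Test 1: faults giving observed 0 are {U1 stuck-at-1, U1 inverted output, U5 stuck-at-0, U5 inverted output}.
Test 2 (x1=1, x2=0, x3=1): fault-free U1=1, U2=0, U3=1, U4=1, U5=0 → 0; observed 0. Eliminates U1 inverted output, U5 inverted output.
Test 3 (x1=0, x2=1, x3=1): fault-free U1=1, U2=1, U3=1, U4=0, U5=1 → 1; observed 1. Eliminates U5 stuck-at-0.
Only U1 stuck-at-1 is consistent with every test.

U1 stuck-at-1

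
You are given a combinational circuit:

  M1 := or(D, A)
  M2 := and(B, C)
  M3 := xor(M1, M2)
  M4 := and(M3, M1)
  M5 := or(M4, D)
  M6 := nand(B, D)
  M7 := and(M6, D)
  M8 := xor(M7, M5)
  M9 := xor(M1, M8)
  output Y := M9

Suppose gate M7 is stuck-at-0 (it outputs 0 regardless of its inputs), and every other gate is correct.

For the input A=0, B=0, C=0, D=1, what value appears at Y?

0

Propagate with M7 forced: M1=1, M2=0, M3=1, M4=1, M5=1, M6=1, M7=0 [stuck-at-0], M8=1, M9=0.
So Y = 0. (Without the fault it would be 1.)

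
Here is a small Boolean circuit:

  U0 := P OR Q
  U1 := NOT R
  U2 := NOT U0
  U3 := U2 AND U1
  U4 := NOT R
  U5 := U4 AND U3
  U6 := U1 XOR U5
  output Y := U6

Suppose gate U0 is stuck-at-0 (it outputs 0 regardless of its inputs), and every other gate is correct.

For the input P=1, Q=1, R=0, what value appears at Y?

Propagate with U0 forced: U0=0 [stuck-at-0], U1=1, U2=1, U3=1, U4=1, U5=1, U6=0.
So Y = 0. (Without the fault it would be 1.)

0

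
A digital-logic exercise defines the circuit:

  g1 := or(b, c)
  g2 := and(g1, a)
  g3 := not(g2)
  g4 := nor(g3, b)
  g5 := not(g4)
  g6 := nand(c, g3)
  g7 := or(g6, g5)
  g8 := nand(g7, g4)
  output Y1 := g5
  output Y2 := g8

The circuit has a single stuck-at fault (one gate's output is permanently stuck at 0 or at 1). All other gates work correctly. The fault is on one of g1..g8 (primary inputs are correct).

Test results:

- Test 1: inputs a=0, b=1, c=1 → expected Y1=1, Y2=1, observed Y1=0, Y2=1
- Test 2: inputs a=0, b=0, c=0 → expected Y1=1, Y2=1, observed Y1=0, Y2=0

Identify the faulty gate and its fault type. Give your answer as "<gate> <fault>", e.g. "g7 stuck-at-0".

g4 stuck-at-1

Fault-free values for test 1 (a=0, b=1, c=1): g1=1, g2=0, g3=1, g4=0, g5=1, g6=0, g7=1, g8=1, giving Y1=1, Y2=1. Observed Y1=0, Y2=1.
Test 1: faults giving observed Y1=0, Y2=1 are {g4 stuck-at-1, g5 stuck-at-0}.
Test 2 (a=0, b=0, c=0): fault-free g1=0, g2=0, g3=1, g4=0, g5=1, g6=1, g7=1, g8=1 → Y1=1, Y2=1; observed Y1=0, Y2=0. Eliminates g5 stuck-at-0.
Only g4 stuck-at-1 is consistent with every test.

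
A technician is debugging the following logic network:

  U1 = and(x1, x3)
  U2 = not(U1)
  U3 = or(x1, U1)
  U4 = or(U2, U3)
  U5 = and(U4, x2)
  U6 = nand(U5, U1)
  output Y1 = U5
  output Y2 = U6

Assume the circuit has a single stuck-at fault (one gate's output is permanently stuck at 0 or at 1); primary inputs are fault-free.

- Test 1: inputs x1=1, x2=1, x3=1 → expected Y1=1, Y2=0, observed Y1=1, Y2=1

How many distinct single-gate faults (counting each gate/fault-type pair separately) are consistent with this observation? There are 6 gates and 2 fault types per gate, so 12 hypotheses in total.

Fault-free: U1=1, U2=0, U3=1, U4=1, U5=1, U6=0 → Y1=1, Y2=0. Observed Y1=1, Y2=1.
  U1 stuck-at-0: output Y1=1, Y2=1 ✓
  U1 stuck-at-1: output Y1=1, Y2=0 ✗
  U2 stuck-at-0: output Y1=1, Y2=0 ✗
  U2 stuck-at-1: output Y1=1, Y2=0 ✗
  U3 stuck-at-0: output Y1=0, Y2=1 ✗
  U3 stuck-at-1: output Y1=1, Y2=0 ✗
  U4 stuck-at-0: output Y1=0, Y2=1 ✗
  U4 stuck-at-1: output Y1=1, Y2=0 ✗
  U5 stuck-at-0: output Y1=0, Y2=1 ✗
  U5 stuck-at-1: output Y1=1, Y2=0 ✗
  U6 stuck-at-0: output Y1=1, Y2=0 ✗
  U6 stuck-at-1: output Y1=1, Y2=1 ✓
Consistent faults: {U1 stuck-at-0, U6 stuck-at-1} — 2 in all.

2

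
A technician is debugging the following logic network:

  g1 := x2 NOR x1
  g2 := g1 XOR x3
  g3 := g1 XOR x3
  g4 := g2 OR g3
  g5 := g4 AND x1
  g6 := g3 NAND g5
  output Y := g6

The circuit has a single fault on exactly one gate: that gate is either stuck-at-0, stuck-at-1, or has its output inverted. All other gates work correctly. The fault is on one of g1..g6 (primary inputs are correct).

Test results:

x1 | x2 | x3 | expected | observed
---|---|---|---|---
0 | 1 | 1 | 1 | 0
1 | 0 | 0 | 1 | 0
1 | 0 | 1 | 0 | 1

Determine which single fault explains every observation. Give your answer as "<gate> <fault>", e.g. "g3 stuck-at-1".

Fault-free values for test 1 (x1=0, x2=1, x3=1): g1=0, g2=1, g3=1, g4=1, g5=0, g6=1, giving Y=1. Observed 0.
Test 1: faults giving observed 0 are {g5 stuck-at-1, g5 inverted output, g6 stuck-at-0, g6 inverted output}.
Test 2 (x1=1, x2=0, x3=0): fault-free g1=0, g2=0, g3=0, g4=0, g5=0, g6=1 → 1; observed 0. Eliminates g5 stuck-at-1, g5 inverted output.
Test 3 (x1=1, x2=0, x3=1): fault-free g1=0, g2=1, g3=1, g4=1, g5=1, g6=0 → 0; observed 1. Eliminates g6 stuck-at-0.
Only g6 inverted output is consistent with every test.

g6 inverted output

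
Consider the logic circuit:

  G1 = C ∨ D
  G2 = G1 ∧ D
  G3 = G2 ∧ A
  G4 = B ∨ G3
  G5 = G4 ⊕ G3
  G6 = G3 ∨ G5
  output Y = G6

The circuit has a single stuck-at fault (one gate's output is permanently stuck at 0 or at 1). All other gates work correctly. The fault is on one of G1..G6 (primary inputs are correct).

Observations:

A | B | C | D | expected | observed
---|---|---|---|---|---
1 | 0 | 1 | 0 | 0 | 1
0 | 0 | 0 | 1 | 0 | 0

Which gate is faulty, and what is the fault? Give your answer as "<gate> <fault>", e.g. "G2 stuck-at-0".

Fault-free values for test 1 (A=1, B=0, C=1, D=0): G1=1, G2=0, G3=0, G4=0, G5=0, G6=0, giving Y=0. Observed 1.
Test 1: faults giving observed 1 are {G2 stuck-at-1, G3 stuck-at-1, G4 stuck-at-1, G5 stuck-at-1, G6 stuck-at-1}.
Test 2 (A=0, B=0, C=0, D=1): fault-free G1=1, G2=1, G3=0, G4=0, G5=0, G6=0 → 0; observed 0. Eliminates G3 stuck-at-1, G4 stuck-at-1, G5 stuck-at-1, G6 stuck-at-1.
Only G2 stuck-at-1 is consistent with every test.

G2 stuck-at-1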